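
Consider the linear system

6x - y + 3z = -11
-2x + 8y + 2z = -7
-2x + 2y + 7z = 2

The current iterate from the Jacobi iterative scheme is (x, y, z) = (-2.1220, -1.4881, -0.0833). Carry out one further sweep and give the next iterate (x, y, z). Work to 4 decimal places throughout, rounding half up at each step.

One sweep:
  x = (-11 - (-1)·-1.4881 - (3)·-0.0833) / (6) = -2.0397
  y = (-7 - (-2)·-2.1220 - (2)·-0.0833) / (8) = -1.3847
  z = (2 - (-2)·-2.1220 - (2)·-1.4881) / (7) = 0.1046

(-2.0397, -1.3847, 0.1046)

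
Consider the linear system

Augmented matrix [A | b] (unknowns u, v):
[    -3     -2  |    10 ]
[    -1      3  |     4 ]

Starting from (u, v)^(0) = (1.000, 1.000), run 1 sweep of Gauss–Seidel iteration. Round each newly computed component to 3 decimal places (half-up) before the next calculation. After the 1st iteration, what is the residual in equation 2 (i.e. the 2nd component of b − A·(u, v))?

0.000

Iteration 1:
  u = (10 - (-2)·1.000) / (-3) = -4.000
  v = (4 - (-1)·-4.000) / (3) = 0.000
Residual b − A·x = (-2.000, 0.000)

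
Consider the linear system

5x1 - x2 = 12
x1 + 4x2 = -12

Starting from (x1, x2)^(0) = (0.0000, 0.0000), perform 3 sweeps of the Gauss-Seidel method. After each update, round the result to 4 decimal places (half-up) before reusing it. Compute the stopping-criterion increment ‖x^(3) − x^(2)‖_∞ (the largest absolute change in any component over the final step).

0.0360

Iteration 1:
  x1 = (12 - (-1)·0.0000) / (5) = 2.4000
  x2 = (-12 - (1)·2.4000) / (4) = -3.6000
Iteration 2:
  x1 = (12 - (-1)·-3.6000) / (5) = 1.6800
  x2 = (-12 - (1)·1.6800) / (4) = -3.4200
Iteration 3:
  x1 = (12 - (-1)·-3.4200) / (5) = 1.7160
  x2 = (-12 - (1)·1.7160) / (4) = -3.4290
Change: (0.0360, -0.0090) → max |·| = 0.0360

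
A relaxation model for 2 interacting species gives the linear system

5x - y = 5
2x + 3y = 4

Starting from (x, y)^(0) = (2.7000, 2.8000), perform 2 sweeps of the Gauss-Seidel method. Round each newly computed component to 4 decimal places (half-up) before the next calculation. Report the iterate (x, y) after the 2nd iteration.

Iteration 1:
  x = (5 - (-1)·2.8000) / (5) = 1.5600
  y = (4 - (2)·1.5600) / (3) = 0.2933
Iteration 2:
  x = (5 - (-1)·0.2933) / (5) = 1.0587
  y = (4 - (2)·1.0587) / (3) = 0.6275

(1.0587, 0.6275)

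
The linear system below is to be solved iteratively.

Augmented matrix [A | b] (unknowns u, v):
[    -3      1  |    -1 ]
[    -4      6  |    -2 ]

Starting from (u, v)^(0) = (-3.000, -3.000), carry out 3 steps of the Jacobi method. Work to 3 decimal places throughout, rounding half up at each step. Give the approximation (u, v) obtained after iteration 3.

Iteration 1:
  u = (-1 - (1)·-3.000) / (-3) = -0.667
  v = (-2 - (-4)·-3.000) / (6) = -2.333
Iteration 2:
  u = (-1 - (1)·-2.333) / (-3) = -0.444
  v = (-2 - (-4)·-0.667) / (6) = -0.778
Iteration 3:
  u = (-1 - (1)·-0.778) / (-3) = 0.074
  v = (-2 - (-4)·-0.444) / (6) = -0.629

(0.074, -0.629)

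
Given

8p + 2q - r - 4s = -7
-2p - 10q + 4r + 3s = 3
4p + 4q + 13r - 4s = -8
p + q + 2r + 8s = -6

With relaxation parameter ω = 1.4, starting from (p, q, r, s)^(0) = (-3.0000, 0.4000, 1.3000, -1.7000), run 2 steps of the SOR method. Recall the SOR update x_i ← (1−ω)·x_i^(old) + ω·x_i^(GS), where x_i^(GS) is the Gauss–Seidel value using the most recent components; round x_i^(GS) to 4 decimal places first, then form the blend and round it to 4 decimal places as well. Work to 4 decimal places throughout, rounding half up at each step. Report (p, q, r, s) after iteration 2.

(-0.6703, -0.8142, 0.5597, -1.1474)

Iteration 1:
  p: GS value = (-7 - (2)·0.4000 - (-1)·1.3000 - (-4)·-1.7000) / (8) = -1.6625;  p ← (1−ω)·-3.0000 + ω·-1.6625 = -1.1275
  q: GS value = (3 - (-2)·-1.1275 - (4)·1.3000 - (3)·-1.7000) / (-10) = -0.0645;  q ← (1−ω)·0.4000 + ω·-0.0645 = -0.2503
  r: GS value = (-8 - (4)·-1.1275 - (4)·-0.2503 - (-4)·-1.7000) / (13) = -0.7145;  r ← (1−ω)·1.3000 + ω·-0.7145 = -1.5203
  s: GS value = (-6 - (1)·-1.1275 - (1)·-0.2503 - (2)·-1.5203) / (8) = -0.1977;  s ← (1−ω)·-1.7000 + ω·-0.1977 = 0.4032
Iteration 2:
  p: GS value = (-7 - (2)·-0.2503 - (-1)·-1.5203 - (-4)·0.4032) / (8) = -0.8009;  p ← (1−ω)·-1.1275 + ω·-0.8009 = -0.6703
  q: GS value = (3 - (-2)·-0.6703 - (4)·-1.5203 - (3)·0.4032) / (-10) = -0.6531;  q ← (1−ω)·-0.2503 + ω·-0.6531 = -0.8142
  r: GS value = (-8 - (4)·-0.6703 - (4)·-0.8142 - (-4)·0.4032) / (13) = -0.0346;  r ← (1−ω)·-1.5203 + ω·-0.0346 = 0.5597
  s: GS value = (-6 - (1)·-0.6703 - (1)·-0.8142 - (2)·0.5597) / (8) = -0.7044;  s ← (1−ω)·0.4032 + ω·-0.7044 = -1.1474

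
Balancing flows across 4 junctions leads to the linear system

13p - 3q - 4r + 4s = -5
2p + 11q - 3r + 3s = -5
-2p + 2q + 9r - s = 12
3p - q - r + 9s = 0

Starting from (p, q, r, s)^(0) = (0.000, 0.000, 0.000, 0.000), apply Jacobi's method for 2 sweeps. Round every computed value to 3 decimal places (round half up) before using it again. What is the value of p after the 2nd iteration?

-0.079

Iteration 1:
  p = (-5 - (-3)·0.000 - (-4)·0.000 - (4)·0.000) / (13) = -0.385
  q = (-5 - (2)·0.000 - (-3)·0.000 - (3)·0.000) / (11) = -0.455
  r = (12 - (-2)·0.000 - (2)·0.000 - (-1)·0.000) / (9) = 1.333
  s = (0 - (3)·0.000 - (-1)·0.000 - (-1)·0.000) / (9) = 0.000
Iteration 2:
  p = (-5 - (-3)·-0.455 - (-4)·1.333 - (4)·0.000) / (13) = -0.079
  q = (-5 - (2)·-0.385 - (-3)·1.333 - (3)·0.000) / (11) = -0.021
  r = (12 - (-2)·-0.385 - (2)·-0.455 - (-1)·0.000) / (9) = 1.349
  s = (0 - (3)·-0.385 - (-1)·-0.455 - (-1)·1.333) / (9) = 0.226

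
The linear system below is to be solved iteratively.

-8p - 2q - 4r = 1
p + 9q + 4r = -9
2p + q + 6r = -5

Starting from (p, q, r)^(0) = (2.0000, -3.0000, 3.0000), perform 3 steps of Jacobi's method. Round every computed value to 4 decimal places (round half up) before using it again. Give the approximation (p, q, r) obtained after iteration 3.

Iteration 1:
  p = (1 - (-2)·-3.0000 - (-4)·3.0000) / (-8) = -0.8750
  q = (-9 - (1)·2.0000 - (4)·3.0000) / (9) = -2.5556
  r = (-5 - (2)·2.0000 - (1)·-3.0000) / (6) = -1.0000
Iteration 2:
  p = (1 - (-2)·-2.5556 - (-4)·-1.0000) / (-8) = 1.0139
  q = (-9 - (1)·-0.8750 - (4)·-1.0000) / (9) = -0.4583
  r = (-5 - (2)·-0.8750 - (1)·-2.5556) / (6) = -0.1157
Iteration 3:
  p = (1 - (-2)·-0.4583 - (-4)·-0.1157) / (-8) = 0.0474
  q = (-9 - (1)·1.0139 - (4)·-0.1157) / (9) = -1.0612
  r = (-5 - (2)·1.0139 - (1)·-0.4583) / (6) = -1.0949

(0.0474, -1.0612, -1.0949)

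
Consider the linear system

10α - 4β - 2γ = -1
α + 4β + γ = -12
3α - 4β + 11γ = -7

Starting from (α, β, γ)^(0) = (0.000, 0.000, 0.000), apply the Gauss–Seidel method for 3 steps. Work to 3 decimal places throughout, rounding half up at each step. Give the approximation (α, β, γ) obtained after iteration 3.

Iteration 1:
  α = (-1 - (-4)·0.000 - (-2)·0.000) / (10) = -0.100
  β = (-12 - (1)·-0.100 - (1)·0.000) / (4) = -2.975
  γ = (-7 - (3)·-0.100 - (-4)·-2.975) / (11) = -1.691
Iteration 2:
  α = (-1 - (-4)·-2.975 - (-2)·-1.691) / (10) = -1.628
  β = (-12 - (1)·-1.628 - (1)·-1.691) / (4) = -2.170
  γ = (-7 - (3)·-1.628 - (-4)·-2.170) / (11) = -0.981
Iteration 3:
  α = (-1 - (-4)·-2.170 - (-2)·-0.981) / (10) = -1.164
  β = (-12 - (1)·-1.164 - (1)·-0.981) / (4) = -2.464
  γ = (-7 - (3)·-1.164 - (-4)·-2.464) / (11) = -1.215

(-1.164, -2.464, -1.215)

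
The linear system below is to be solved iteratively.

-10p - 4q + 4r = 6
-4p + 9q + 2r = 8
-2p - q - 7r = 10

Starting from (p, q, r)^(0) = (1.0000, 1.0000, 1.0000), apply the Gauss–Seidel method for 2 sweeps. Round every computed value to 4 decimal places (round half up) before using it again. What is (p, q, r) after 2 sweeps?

Iteration 1:
  p = (6 - (-4)·1.0000 - (4)·1.0000) / (-10) = -0.6000
  q = (8 - (-4)·-0.6000 - (2)·1.0000) / (9) = 0.4000
  r = (10 - (-2)·-0.6000 - (-1)·0.4000) / (-7) = -1.3143
Iteration 2:
  p = (6 - (-4)·0.4000 - (4)·-1.3143) / (-10) = -1.2857
  q = (8 - (-4)·-1.2857 - (2)·-1.3143) / (9) = 0.6095
  r = (10 - (-2)·-1.2857 - (-1)·0.6095) / (-7) = -1.1483

(-1.2857, 0.6095, -1.1483)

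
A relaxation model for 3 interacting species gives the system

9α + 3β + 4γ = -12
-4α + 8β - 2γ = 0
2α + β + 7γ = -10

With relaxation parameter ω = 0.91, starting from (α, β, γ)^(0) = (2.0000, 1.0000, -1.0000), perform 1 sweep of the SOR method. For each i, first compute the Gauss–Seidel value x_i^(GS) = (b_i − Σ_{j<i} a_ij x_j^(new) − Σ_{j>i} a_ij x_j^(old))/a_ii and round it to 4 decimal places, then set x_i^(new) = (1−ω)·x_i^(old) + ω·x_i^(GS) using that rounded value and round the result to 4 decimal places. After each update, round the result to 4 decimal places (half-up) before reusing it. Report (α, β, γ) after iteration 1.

(-0.9322, -0.5617, -1.0746)

Iteration 1:
  α: GS value = (-12 - (3)·1.0000 - (4)·-1.0000) / (9) = -1.2222;  α ← (1−ω)·2.0000 + ω·-1.2222 = -0.9322
  β: GS value = (0 - (-4)·-0.9322 - (-2)·-1.0000) / (8) = -0.7161;  β ← (1−ω)·1.0000 + ω·-0.7161 = -0.5617
  γ: GS value = (-10 - (2)·-0.9322 - (1)·-0.5617) / (7) = -1.0820;  γ ← (1−ω)·-1.0000 + ω·-1.0820 = -1.0746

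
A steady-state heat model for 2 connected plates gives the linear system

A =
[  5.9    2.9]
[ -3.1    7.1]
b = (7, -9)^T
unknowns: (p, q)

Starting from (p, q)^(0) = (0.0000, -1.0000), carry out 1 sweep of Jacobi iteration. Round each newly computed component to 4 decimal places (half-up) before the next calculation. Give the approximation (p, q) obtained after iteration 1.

(1.6780, -1.2676)

Iteration 1:
  p = (7 - (2.9)·-1.0000) / (5.9) = 1.6780
  q = (-9 - (-3.1)·0.0000) / (7.1) = -1.2676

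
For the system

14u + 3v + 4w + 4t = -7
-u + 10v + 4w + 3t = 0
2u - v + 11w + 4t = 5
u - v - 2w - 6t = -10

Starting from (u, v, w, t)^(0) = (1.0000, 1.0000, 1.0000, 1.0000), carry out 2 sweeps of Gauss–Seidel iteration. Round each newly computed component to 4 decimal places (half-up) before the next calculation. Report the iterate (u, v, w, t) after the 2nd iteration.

Iteration 1:
  u = (-7 - (3)·1.0000 - (4)·1.0000 - (4)·1.0000) / (14) = -1.2857
  v = (0 - (-1)·-1.2857 - (4)·1.0000 - (3)·1.0000) / (10) = -0.8286
  w = (5 - (2)·-1.2857 - (-1)·-0.8286 - (4)·1.0000) / (11) = 0.2493
  t = (-10 - (1)·-1.2857 - (-1)·-0.8286 - (-2)·0.2493) / (-6) = 1.5074
Iteration 2:
  u = (-7 - (3)·-0.8286 - (4)·0.2493 - (4)·1.5074) / (14) = -0.8244
  v = (0 - (-1)·-0.8244 - (4)·0.2493 - (3)·1.5074) / (10) = -0.6344
  w = (5 - (2)·-0.8244 - (-1)·-0.6344 - (4)·1.5074) / (11) = -0.0014
  t = (-10 - (1)·-0.8244 - (-1)·-0.6344 - (-2)·-0.0014) / (-6) = 1.6355

(-0.8244, -0.6344, -0.0014, 1.6355)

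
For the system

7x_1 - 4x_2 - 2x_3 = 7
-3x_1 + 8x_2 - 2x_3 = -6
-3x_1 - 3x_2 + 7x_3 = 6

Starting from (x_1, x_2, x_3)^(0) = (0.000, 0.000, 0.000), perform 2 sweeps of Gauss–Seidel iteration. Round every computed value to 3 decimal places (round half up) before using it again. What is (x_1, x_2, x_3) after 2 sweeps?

(1.107, -0.054, 1.308)

Iteration 1:
  x_1 = (7 - (-4)·0.000 - (-2)·0.000) / (7) = 1.000
  x_2 = (-6 - (-3)·1.000 - (-2)·0.000) / (8) = -0.375
  x_3 = (6 - (-3)·1.000 - (-3)·-0.375) / (7) = 1.125
Iteration 2:
  x_1 = (7 - (-4)·-0.375 - (-2)·1.125) / (7) = 1.107
  x_2 = (-6 - (-3)·1.107 - (-2)·1.125) / (8) = -0.054
  x_3 = (6 - (-3)·1.107 - (-3)·-0.054) / (7) = 1.308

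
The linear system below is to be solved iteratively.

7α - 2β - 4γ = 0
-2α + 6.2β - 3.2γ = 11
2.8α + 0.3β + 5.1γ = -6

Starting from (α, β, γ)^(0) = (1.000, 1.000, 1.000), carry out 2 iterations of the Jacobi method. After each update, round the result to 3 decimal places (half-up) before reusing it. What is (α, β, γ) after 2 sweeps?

(-0.273, 1.130, -1.801)

Iteration 1:
  α = (0 - (-2)·1.000 - (-4)·1.000) / (7) = 0.857
  β = (11 - (-2)·1.000 - (-3.2)·1.000) / (6.2) = 2.613
  γ = (-6 - (2.8)·1.000 - (0.3)·1.000) / (5.1) = -1.784
Iteration 2:
  α = (0 - (-2)·2.613 - (-4)·-1.784) / (7) = -0.273
  β = (11 - (-2)·0.857 - (-3.2)·-1.784) / (6.2) = 1.130
  γ = (-6 - (2.8)·0.857 - (0.3)·2.613) / (5.1) = -1.801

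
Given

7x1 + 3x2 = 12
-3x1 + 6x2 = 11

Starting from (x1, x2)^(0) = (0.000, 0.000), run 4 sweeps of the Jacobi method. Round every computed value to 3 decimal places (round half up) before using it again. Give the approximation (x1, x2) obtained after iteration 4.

Iteration 1:
  x1 = (12 - (3)·0.000) / (7) = 1.714
  x2 = (11 - (-3)·0.000) / (6) = 1.833
Iteration 2:
  x1 = (12 - (3)·1.833) / (7) = 0.929
  x2 = (11 - (-3)·1.714) / (6) = 2.690
Iteration 3:
  x1 = (12 - (3)·2.690) / (7) = 0.561
  x2 = (11 - (-3)·0.929) / (6) = 2.298
Iteration 4:
  x1 = (12 - (3)·2.298) / (7) = 0.729
  x2 = (11 - (-3)·0.561) / (6) = 2.114

(0.729, 2.114)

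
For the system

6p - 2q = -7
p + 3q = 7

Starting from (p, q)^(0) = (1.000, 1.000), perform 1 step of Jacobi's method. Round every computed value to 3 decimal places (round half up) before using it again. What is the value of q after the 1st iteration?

Iteration 1:
  p = (-7 - (-2)·1.000) / (6) = -0.833
  q = (7 - (1)·1.000) / (3) = 2.000

2.000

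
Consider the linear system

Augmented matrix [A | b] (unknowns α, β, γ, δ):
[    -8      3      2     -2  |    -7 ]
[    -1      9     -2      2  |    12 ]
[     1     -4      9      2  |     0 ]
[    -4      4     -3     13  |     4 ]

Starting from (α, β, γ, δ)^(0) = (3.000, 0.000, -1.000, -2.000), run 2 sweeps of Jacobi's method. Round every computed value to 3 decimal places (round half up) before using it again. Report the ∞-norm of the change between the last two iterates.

0.902

Iteration 1:
  α = (-7 - (3)·0.000 - (2)·-1.000 - (-2)·-2.000) / (-8) = 1.125
  β = (12 - (-1)·3.000 - (-2)·-1.000 - (2)·-2.000) / (9) = 1.889
  γ = (0 - (1)·3.000 - (-4)·0.000 - (2)·-2.000) / (9) = 0.111
  δ = (4 - (-4)·3.000 - (4)·0.000 - (-3)·-1.000) / (13) = 1.000
Iteration 2:
  α = (-7 - (3)·1.889 - (2)·0.111 - (-2)·1.000) / (-8) = 1.361
  β = (12 - (-1)·1.125 - (-2)·0.111 - (2)·1.000) / (9) = 1.261
  γ = (0 - (1)·1.125 - (-4)·1.889 - (2)·1.000) / (9) = 0.492
  δ = (4 - (-4)·1.125 - (4)·1.889 - (-3)·0.111) / (13) = 0.098
Change: (0.236, -0.628, 0.381, -0.902) → max |·| = 0.902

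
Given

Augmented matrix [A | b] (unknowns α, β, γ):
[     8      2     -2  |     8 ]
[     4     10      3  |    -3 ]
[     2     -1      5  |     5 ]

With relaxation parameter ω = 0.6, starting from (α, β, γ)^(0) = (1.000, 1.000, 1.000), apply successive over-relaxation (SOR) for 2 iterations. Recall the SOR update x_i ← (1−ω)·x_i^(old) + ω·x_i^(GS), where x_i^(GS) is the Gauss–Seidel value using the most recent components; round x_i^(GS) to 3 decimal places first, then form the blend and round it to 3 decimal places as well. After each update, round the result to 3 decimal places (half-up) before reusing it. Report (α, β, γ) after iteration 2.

Iteration 1:
  α: GS value = (8 - (2)·1.000 - (-2)·1.000) / (8) = 1.000;  α ← (1−ω)·1.000 + ω·1.000 = 1.000
  β: GS value = (-3 - (4)·1.000 - (3)·1.000) / (10) = -1.000;  β ← (1−ω)·1.000 + ω·-1.000 = -0.200
  γ: GS value = (5 - (2)·1.000 - (-1)·-0.200) / (5) = 0.560;  γ ← (1−ω)·1.000 + ω·0.560 = 0.736
Iteration 2:
  α: GS value = (8 - (2)·-0.200 - (-2)·0.736) / (8) = 1.234;  α ← (1−ω)·1.000 + ω·1.234 = 1.140
  β: GS value = (-3 - (4)·1.140 - (3)·0.736) / (10) = -0.977;  β ← (1−ω)·-0.200 + ω·-0.977 = -0.666
  γ: GS value = (5 - (2)·1.140 - (-1)·-0.666) / (5) = 0.411;  γ ← (1−ω)·0.736 + ω·0.411 = 0.541

(1.140, -0.666, 0.541)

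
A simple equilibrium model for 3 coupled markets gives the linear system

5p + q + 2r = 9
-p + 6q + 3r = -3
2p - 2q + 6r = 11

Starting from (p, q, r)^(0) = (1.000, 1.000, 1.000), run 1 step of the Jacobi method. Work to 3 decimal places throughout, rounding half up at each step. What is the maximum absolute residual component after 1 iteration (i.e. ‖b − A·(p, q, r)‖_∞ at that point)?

4.064

Iteration 1:
  p = (9 - (1)·1.000 - (2)·1.000) / (5) = 1.200
  q = (-3 - (-1)·1.000 - (3)·1.000) / (6) = -0.833
  r = (11 - (2)·1.000 - (-2)·1.000) / (6) = 1.833
Residual b − A·x = (0.167, -2.301, -4.064); ∞-norm = 4.064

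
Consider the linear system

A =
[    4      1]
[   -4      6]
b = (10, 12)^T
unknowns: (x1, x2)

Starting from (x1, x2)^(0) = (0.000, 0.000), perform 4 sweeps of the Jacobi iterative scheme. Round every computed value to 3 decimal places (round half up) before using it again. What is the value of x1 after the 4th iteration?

1.667

Iteration 1:
  x1 = (10 - (1)·0.000) / (4) = 2.500
  x2 = (12 - (-4)·0.000) / (6) = 2.000
Iteration 2:
  x1 = (10 - (1)·2.000) / (4) = 2.000
  x2 = (12 - (-4)·2.500) / (6) = 3.667
Iteration 3:
  x1 = (10 - (1)·3.667) / (4) = 1.583
  x2 = (12 - (-4)·2.000) / (6) = 3.333
Iteration 4:
  x1 = (10 - (1)·3.333) / (4) = 1.667
  x2 = (12 - (-4)·1.583) / (6) = 3.055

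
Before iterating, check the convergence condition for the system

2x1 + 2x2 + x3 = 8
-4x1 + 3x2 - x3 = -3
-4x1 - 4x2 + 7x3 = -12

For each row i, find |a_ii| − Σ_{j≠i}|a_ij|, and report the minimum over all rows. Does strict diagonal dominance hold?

row 1: |2| − (2+1) = -1
row 2: |3| − (4+1) = -2
row 3: |7| − (4+4) = -1
minimum over rows = -2 → not strictly diagonally dominant

-2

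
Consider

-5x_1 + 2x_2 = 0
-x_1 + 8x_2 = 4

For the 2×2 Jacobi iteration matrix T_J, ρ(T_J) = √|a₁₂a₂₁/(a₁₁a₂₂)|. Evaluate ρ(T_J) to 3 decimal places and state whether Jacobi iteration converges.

0.224

a₁₂a₂₁/(a₁₁a₂₂) = (2)·(-1) / ((-5)·(8)) = 0.050000
ρ = √|0.050000| = √0.050000 = 0.224
ρ < 1, so Jacobi converges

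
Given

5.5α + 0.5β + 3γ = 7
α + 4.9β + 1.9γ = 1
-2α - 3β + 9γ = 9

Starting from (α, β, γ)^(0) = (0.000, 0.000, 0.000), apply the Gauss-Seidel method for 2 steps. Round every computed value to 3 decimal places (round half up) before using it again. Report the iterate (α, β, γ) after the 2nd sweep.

(0.588, -0.406, 0.995)

Iteration 1:
  α = (7 - (0.5)·0.000 - (3)·0.000) / (5.5) = 1.273
  β = (1 - (1)·1.273 - (1.9)·0.000) / (4.9) = -0.056
  γ = (9 - (-2)·1.273 - (-3)·-0.056) / (9) = 1.264
Iteration 2:
  α = (7 - (0.5)·-0.056 - (3)·1.264) / (5.5) = 0.588
  β = (1 - (1)·0.588 - (1.9)·1.264) / (4.9) = -0.406
  γ = (9 - (-2)·0.588 - (-3)·-0.406) / (9) = 0.995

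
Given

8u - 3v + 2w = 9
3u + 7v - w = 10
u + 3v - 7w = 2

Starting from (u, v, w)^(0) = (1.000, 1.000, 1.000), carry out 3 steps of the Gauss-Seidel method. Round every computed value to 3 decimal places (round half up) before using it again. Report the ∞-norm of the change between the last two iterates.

Iteration 1:
  u = (9 - (-3)·1.000 - (2)·1.000) / (8) = 1.250
  v = (10 - (3)·1.250 - (-1)·1.000) / (7) = 1.036
  w = (2 - (1)·1.250 - (3)·1.036) / (-7) = 0.337
Iteration 2:
  u = (9 - (-3)·1.036 - (2)·0.337) / (8) = 1.429
  v = (10 - (3)·1.429 - (-1)·0.337) / (7) = 0.864
  w = (2 - (1)·1.429 - (3)·0.864) / (-7) = 0.289
Iteration 3:
  u = (9 - (-3)·0.864 - (2)·0.289) / (8) = 1.377
  v = (10 - (3)·1.377 - (-1)·0.289) / (7) = 0.880
  w = (2 - (1)·1.377 - (3)·0.880) / (-7) = 0.288
Change: (-0.052, 0.016, -0.001) → max |·| = 0.052

0.052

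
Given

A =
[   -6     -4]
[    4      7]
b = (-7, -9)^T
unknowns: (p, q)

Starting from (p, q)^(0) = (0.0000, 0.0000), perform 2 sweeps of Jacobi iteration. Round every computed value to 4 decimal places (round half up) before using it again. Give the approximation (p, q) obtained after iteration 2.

(2.0238, -1.9524)

Iteration 1:
  p = (-7 - (-4)·0.0000) / (-6) = 1.1667
  q = (-9 - (4)·0.0000) / (7) = -1.2857
Iteration 2:
  p = (-7 - (-4)·-1.2857) / (-6) = 2.0238
  q = (-9 - (4)·1.1667) / (7) = -1.9524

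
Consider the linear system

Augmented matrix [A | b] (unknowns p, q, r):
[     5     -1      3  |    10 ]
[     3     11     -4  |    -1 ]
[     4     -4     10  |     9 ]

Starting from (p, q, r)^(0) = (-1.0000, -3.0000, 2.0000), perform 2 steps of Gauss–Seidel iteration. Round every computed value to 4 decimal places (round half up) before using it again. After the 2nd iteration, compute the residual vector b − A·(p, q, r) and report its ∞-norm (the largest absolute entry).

Iteration 1:
  p = (10 - (-1)·-3.0000 - (3)·2.0000) / (5) = 0.2000
  q = (-1 - (3)·0.2000 - (-4)·2.0000) / (11) = 0.5818
  r = (9 - (4)·0.2000 - (-4)·0.5818) / (10) = 1.0527
Iteration 2:
  p = (10 - (-1)·0.5818 - (3)·1.0527) / (5) = 1.4847
  q = (-1 - (3)·1.4847 - (-4)·1.0527) / (11) = -0.1130
  r = (9 - (4)·1.4847 - (-4)·-0.1130) / (10) = 0.2609
Residual b − A·x = (1.6808, -3.1675, 0.0002); ∞-norm = 3.1675

3.1675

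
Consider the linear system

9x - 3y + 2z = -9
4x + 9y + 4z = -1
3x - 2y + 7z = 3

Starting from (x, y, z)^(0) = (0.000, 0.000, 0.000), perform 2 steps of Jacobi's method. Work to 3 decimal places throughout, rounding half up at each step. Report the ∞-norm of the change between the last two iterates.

Iteration 1:
  x = (-9 - (-3)·0.000 - (2)·0.000) / (9) = -1.000
  y = (-1 - (4)·0.000 - (4)·0.000) / (9) = -0.111
  z = (3 - (3)·0.000 - (-2)·0.000) / (7) = 0.429
Iteration 2:
  x = (-9 - (-3)·-0.111 - (2)·0.429) / (9) = -1.132
  y = (-1 - (4)·-1.000 - (4)·0.429) / (9) = 0.143
  z = (3 - (3)·-1.000 - (-2)·-0.111) / (7) = 0.825
Change: (-0.132, 0.254, 0.396) → max |·| = 0.396

0.396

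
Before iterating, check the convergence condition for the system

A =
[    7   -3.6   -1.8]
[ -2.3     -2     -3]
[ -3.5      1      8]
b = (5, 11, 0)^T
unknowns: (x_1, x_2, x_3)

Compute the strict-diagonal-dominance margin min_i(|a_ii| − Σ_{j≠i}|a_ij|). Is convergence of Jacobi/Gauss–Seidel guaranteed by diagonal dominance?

row 1: |7| − (3.6+1.8) = 1.6
row 2: |-2| − (2.3+3) = -3.3
row 3: |8| − (3.5+1) = 3.5
minimum over rows = -3.3 → not strictly diagonally dominant

-3.3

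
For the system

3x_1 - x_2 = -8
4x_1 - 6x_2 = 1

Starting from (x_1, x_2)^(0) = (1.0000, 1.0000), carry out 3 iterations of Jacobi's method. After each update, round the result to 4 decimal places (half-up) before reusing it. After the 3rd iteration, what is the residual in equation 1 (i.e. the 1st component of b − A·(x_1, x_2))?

Iteration 1:
  x_1 = (-8 - (-1)·1.0000) / (3) = -2.3333
  x_2 = (1 - (4)·1.0000) / (-6) = 0.5000
Iteration 2:
  x_1 = (-8 - (-1)·0.5000) / (3) = -2.5000
  x_2 = (1 - (4)·-2.3333) / (-6) = -1.7222
Iteration 3:
  x_1 = (-8 - (-1)·-1.7222) / (3) = -3.2407
  x_2 = (1 - (4)·-2.5000) / (-6) = -1.8333
Residual b − A·x = (-0.1112, 2.9630)

-0.1112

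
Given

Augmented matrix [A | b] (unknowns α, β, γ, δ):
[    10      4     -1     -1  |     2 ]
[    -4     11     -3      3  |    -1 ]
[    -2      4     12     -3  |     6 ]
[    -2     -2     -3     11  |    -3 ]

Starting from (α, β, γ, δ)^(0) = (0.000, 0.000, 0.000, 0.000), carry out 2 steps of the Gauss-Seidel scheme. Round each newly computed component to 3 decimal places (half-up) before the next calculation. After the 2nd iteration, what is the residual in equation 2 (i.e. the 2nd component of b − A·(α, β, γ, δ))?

Iteration 1:
  α = (2 - (4)·0.000 - (-1)·0.000 - (-1)·0.000) / (10) = 0.200
  β = (-1 - (-4)·0.200 - (-3)·0.000 - (3)·0.000) / (11) = -0.018
  γ = (6 - (-2)·0.200 - (4)·-0.018 - (-3)·0.000) / (12) = 0.539
  δ = (-3 - (-2)·0.200 - (-2)·-0.018 - (-3)·0.539) / (11) = -0.093
Iteration 2:
  α = (2 - (4)·-0.018 - (-1)·0.539 - (-1)·-0.093) / (10) = 0.252
  β = (-1 - (-4)·0.252 - (-3)·0.539 - (3)·-0.093) / (11) = 0.173
  γ = (6 - (-2)·0.252 - (4)·0.173 - (-3)·-0.093) / (12) = 0.461
  δ = (-3 - (-2)·0.252 - (-2)·0.173 - (-3)·0.461) / (11) = -0.070
Residual b − A·x = (-0.821, -0.302, 0.070, 0.003)

-0.302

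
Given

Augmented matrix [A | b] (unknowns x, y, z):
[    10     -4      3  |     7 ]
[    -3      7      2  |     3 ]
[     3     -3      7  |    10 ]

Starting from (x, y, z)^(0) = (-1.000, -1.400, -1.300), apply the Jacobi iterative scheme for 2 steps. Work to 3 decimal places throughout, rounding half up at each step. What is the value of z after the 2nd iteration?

1.360

Iteration 1:
  x = (7 - (-4)·-1.400 - (3)·-1.300) / (10) = 0.530
  y = (3 - (-3)·-1.000 - (2)·-1.300) / (7) = 0.371
  z = (10 - (3)·-1.000 - (-3)·-1.400) / (7) = 1.257
Iteration 2:
  x = (7 - (-4)·0.371 - (3)·1.257) / (10) = 0.471
  y = (3 - (-3)·0.530 - (2)·1.257) / (7) = 0.297
  z = (10 - (3)·0.530 - (-3)·0.371) / (7) = 1.360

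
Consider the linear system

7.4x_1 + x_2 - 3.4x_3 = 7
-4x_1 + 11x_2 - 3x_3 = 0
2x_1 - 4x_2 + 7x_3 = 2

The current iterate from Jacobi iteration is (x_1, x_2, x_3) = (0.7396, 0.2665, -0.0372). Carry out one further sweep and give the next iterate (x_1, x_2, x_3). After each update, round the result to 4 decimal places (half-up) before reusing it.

One sweep:
  x_1 = (7 - (1)·0.2665 - (-3.4)·-0.0372) / (7.4) = 0.8928
  x_2 = (0 - (-4)·0.7396 - (-3)·-0.0372) / (11) = 0.2588
  x_3 = (2 - (2)·0.7396 - (-4)·0.2665) / (7) = 0.2267

(0.8928, 0.2588, 0.2267)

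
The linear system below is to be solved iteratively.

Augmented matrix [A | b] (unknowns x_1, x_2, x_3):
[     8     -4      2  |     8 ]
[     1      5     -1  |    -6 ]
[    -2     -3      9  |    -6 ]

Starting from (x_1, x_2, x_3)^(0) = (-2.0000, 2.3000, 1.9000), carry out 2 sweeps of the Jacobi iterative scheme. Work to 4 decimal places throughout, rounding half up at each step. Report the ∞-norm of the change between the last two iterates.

Iteration 1:
  x_1 = (8 - (-4)·2.3000 - (2)·1.9000) / (8) = 1.6750
  x_2 = (-6 - (1)·-2.0000 - (-1)·1.9000) / (5) = -0.4200
  x_3 = (-6 - (-2)·-2.0000 - (-3)·2.3000) / (9) = -0.3444
Iteration 2:
  x_1 = (8 - (-4)·-0.4200 - (2)·-0.3444) / (8) = 0.8761
  x_2 = (-6 - (1)·1.6750 - (-1)·-0.3444) / (5) = -1.6039
  x_3 = (-6 - (-2)·1.6750 - (-3)·-0.4200) / (9) = -0.4344
Change: (-0.7989, -1.1839, -0.0900) → max |·| = 1.1839

1.1839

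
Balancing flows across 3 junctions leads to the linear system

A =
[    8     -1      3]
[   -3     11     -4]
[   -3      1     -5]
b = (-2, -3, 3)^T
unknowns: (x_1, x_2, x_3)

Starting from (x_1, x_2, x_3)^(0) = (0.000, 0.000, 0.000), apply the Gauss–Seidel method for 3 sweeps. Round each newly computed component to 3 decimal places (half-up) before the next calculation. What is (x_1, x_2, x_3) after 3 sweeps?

Iteration 1:
  x_1 = (-2 - (-1)·0.000 - (3)·0.000) / (8) = -0.250
  x_2 = (-3 - (-3)·-0.250 - (-4)·0.000) / (11) = -0.341
  x_3 = (3 - (-3)·-0.250 - (1)·-0.341) / (-5) = -0.518
Iteration 2:
  x_1 = (-2 - (-1)·-0.341 - (3)·-0.518) / (8) = -0.098
  x_2 = (-3 - (-3)·-0.098 - (-4)·-0.518) / (11) = -0.488
  x_3 = (3 - (-3)·-0.098 - (1)·-0.488) / (-5) = -0.639
Iteration 3:
  x_1 = (-2 - (-1)·-0.488 - (3)·-0.639) / (8) = -0.071
  x_2 = (-3 - (-3)·-0.071 - (-4)·-0.639) / (11) = -0.524
  x_3 = (3 - (-3)·-0.071 - (1)·-0.524) / (-5) = -0.662

(-0.071, -0.524, -0.662)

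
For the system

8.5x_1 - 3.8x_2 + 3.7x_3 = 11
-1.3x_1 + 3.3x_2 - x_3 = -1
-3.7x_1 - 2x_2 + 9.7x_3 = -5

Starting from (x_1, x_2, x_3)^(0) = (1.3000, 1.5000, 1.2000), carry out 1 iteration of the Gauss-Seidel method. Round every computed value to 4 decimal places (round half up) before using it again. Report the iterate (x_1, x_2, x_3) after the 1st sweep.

Iteration 1:
  x_1 = (11 - (-3.8)·1.5000 - (3.7)·1.2000) / (8.5) = 1.4424
  x_2 = (-1 - (-1.3)·1.4424 - (-1)·1.2000) / (3.3) = 0.6288
  x_3 = (-5 - (-3.7)·1.4424 - (-2)·0.6288) / (9.7) = 0.1644

(1.4424, 0.6288, 0.1644)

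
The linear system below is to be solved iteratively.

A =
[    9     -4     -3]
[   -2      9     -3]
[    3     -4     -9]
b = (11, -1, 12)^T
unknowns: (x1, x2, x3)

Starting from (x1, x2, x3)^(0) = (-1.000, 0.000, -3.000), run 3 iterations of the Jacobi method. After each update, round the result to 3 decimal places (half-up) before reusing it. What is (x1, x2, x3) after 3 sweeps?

Iteration 1:
  x1 = (11 - (-4)·0.000 - (-3)·-3.000) / (9) = 0.222
  x2 = (-1 - (-2)·-1.000 - (-3)·-3.000) / (9) = -1.333
  x3 = (12 - (3)·-1.000 - (-4)·0.000) / (-9) = -1.667
Iteration 2:
  x1 = (11 - (-4)·-1.333 - (-3)·-1.667) / (9) = 0.074
  x2 = (-1 - (-2)·0.222 - (-3)·-1.667) / (9) = -0.617
  x3 = (12 - (3)·0.222 - (-4)·-1.333) / (-9) = -0.667
Iteration 3:
  x1 = (11 - (-4)·-0.617 - (-3)·-0.667) / (9) = 0.726
  x2 = (-1 - (-2)·0.074 - (-3)·-0.667) / (9) = -0.317
  x3 = (12 - (3)·0.074 - (-4)·-0.617) / (-9) = -1.034

(0.726, -0.317, -1.034)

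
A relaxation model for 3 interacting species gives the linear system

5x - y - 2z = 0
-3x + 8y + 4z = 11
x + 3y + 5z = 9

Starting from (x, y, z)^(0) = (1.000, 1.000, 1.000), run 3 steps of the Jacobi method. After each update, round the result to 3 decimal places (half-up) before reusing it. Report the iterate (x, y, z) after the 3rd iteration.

Iteration 1:
  x = (0 - (-1)·1.000 - (-2)·1.000) / (5) = 0.600
  y = (11 - (-3)·1.000 - (4)·1.000) / (8) = 1.250
  z = (9 - (1)·1.000 - (3)·1.000) / (5) = 1.000
Iteration 2:
  x = (0 - (-1)·1.250 - (-2)·1.000) / (5) = 0.650
  y = (11 - (-3)·0.600 - (4)·1.000) / (8) = 1.100
  z = (9 - (1)·0.600 - (3)·1.250) / (5) = 0.930
Iteration 3:
  x = (0 - (-1)·1.100 - (-2)·0.930) / (5) = 0.592
  y = (11 - (-3)·0.650 - (4)·0.930) / (8) = 1.154
  z = (9 - (1)·0.650 - (3)·1.100) / (5) = 1.010

(0.592, 1.154, 1.010)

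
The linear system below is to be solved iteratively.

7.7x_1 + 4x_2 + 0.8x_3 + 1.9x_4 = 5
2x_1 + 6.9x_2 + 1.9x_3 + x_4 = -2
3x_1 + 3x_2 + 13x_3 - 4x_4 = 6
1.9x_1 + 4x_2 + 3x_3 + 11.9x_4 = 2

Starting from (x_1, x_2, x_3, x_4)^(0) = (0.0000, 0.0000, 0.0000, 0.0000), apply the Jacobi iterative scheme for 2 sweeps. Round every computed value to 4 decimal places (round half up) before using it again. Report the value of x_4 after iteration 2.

0.0455

Iteration 1:
  x_1 = (5 - (4)·0.0000 - (0.8)·0.0000 - (1.9)·0.0000) / (7.7) = 0.6494
  x_2 = (-2 - (2)·0.0000 - (1.9)·0.0000 - (1)·0.0000) / (6.9) = -0.2899
  x_3 = (6 - (3)·0.0000 - (3)·0.0000 - (-4)·0.0000) / (13) = 0.4615
  x_4 = (2 - (1.9)·0.0000 - (4)·0.0000 - (3)·0.0000) / (11.9) = 0.1681
Iteration 2:
  x_1 = (5 - (4)·-0.2899 - (0.8)·0.4615 - (1.9)·0.1681) / (7.7) = 0.7105
  x_2 = (-2 - (2)·0.6494 - (1.9)·0.4615 - (1)·0.1681) / (6.9) = -0.6295
  x_3 = (6 - (3)·0.6494 - (3)·-0.2899 - (-4)·0.1681) / (13) = 0.4303
  x_4 = (2 - (1.9)·0.6494 - (4)·-0.2899 - (3)·0.4615) / (11.9) = 0.0455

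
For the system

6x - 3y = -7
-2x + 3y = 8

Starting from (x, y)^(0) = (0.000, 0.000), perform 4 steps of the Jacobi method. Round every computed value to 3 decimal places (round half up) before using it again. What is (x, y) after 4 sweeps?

Iteration 1:
  x = (-7 - (-3)·0.000) / (6) = -1.167
  y = (8 - (-2)·0.000) / (3) = 2.667
Iteration 2:
  x = (-7 - (-3)·2.667) / (6) = 0.167
  y = (8 - (-2)·-1.167) / (3) = 1.889
Iteration 3:
  x = (-7 - (-3)·1.889) / (6) = -0.222
  y = (8 - (-2)·0.167) / (3) = 2.778
Iteration 4:
  x = (-7 - (-3)·2.778) / (6) = 0.222
  y = (8 - (-2)·-0.222) / (3) = 2.519

(0.222, 2.519)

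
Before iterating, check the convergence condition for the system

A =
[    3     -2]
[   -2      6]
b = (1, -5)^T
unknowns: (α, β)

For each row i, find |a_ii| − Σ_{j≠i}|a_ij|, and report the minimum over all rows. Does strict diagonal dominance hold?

1

row 1: |3| − (2) = 1
row 2: |6| − (2) = 4
minimum over rows = 1 → strictly diagonally dominant (convergence guaranteed)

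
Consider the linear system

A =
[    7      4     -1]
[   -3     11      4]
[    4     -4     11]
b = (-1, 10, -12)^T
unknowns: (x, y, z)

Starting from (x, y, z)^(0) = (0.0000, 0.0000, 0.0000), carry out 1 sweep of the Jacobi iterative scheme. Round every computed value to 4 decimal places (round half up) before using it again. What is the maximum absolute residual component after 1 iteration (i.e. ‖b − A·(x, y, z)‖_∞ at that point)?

4.7270

Iteration 1:
  x = (-1 - (4)·0.0000 - (-1)·0.0000) / (7) = -0.1429
  y = (10 - (-3)·0.0000 - (4)·0.0000) / (11) = 0.9091
  z = (-12 - (4)·0.0000 - (-4)·0.0000) / (11) = -1.0909
Residual b − A·x = (-4.7270, 3.9348, 4.2079); ∞-norm = 4.7270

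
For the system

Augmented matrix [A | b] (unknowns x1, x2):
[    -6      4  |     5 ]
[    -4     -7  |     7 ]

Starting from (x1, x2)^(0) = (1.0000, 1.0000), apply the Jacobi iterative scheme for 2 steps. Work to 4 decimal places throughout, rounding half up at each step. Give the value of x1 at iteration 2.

Iteration 1:
  x1 = (5 - (4)·1.0000) / (-6) = -0.1667
  x2 = (7 - (-4)·1.0000) / (-7) = -1.5714
Iteration 2:
  x1 = (5 - (4)·-1.5714) / (-6) = -1.8809
  x2 = (7 - (-4)·-0.1667) / (-7) = -0.9047

-1.8809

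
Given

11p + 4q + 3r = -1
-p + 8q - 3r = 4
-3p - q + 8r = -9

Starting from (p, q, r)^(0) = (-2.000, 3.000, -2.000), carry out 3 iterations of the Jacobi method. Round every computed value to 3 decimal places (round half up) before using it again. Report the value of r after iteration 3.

-0.955

Iteration 1:
  p = (-1 - (4)·3.000 - (3)·-2.000) / (11) = -0.636
  q = (4 - (-1)·-2.000 - (-3)·-2.000) / (8) = -0.500
  r = (-9 - (-3)·-2.000 - (-1)·3.000) / (8) = -1.500
Iteration 2:
  p = (-1 - (4)·-0.500 - (3)·-1.500) / (11) = 0.500
  q = (4 - (-1)·-0.636 - (-3)·-1.500) / (8) = -0.142
  r = (-9 - (-3)·-0.636 - (-1)·-0.500) / (8) = -1.426
Iteration 3:
  p = (-1 - (4)·-0.142 - (3)·-1.426) / (11) = 0.350
  q = (4 - (-1)·0.500 - (-3)·-1.426) / (8) = 0.028
  r = (-9 - (-3)·0.500 - (-1)·-0.142) / (8) = -0.955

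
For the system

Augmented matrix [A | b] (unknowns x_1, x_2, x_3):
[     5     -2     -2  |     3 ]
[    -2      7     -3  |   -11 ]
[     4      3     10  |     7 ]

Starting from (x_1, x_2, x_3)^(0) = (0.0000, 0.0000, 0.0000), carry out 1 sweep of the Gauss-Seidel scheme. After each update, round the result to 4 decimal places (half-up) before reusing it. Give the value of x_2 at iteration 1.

Iteration 1:
  x_1 = (3 - (-2)·0.0000 - (-2)·0.0000) / (5) = 0.6000
  x_2 = (-11 - (-2)·0.6000 - (-3)·0.0000) / (7) = -1.4000
  x_3 = (7 - (4)·0.6000 - (3)·-1.4000) / (10) = 0.8800

-1.4000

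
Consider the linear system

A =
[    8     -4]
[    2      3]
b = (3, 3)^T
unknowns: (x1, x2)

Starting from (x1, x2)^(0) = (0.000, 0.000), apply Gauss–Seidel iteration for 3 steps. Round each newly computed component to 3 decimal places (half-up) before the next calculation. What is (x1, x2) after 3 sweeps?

Iteration 1:
  x1 = (3 - (-4)·0.000) / (8) = 0.375
  x2 = (3 - (2)·0.375) / (3) = 0.750
Iteration 2:
  x1 = (3 - (-4)·0.750) / (8) = 0.750
  x2 = (3 - (2)·0.750) / (3) = 0.500
Iteration 3:
  x1 = (3 - (-4)·0.500) / (8) = 0.625
  x2 = (3 - (2)·0.625) / (3) = 0.583

(0.625, 0.583)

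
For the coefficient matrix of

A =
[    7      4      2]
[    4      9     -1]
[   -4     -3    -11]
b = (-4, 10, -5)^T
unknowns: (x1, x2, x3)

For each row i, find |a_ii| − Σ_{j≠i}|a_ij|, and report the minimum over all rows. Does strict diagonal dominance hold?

1

row 1: |7| − (4+2) = 1
row 2: |9| − (4+1) = 4
row 3: |-11| − (4+3) = 4
minimum over rows = 1 → strictly diagonally dominant (convergence guaranteed)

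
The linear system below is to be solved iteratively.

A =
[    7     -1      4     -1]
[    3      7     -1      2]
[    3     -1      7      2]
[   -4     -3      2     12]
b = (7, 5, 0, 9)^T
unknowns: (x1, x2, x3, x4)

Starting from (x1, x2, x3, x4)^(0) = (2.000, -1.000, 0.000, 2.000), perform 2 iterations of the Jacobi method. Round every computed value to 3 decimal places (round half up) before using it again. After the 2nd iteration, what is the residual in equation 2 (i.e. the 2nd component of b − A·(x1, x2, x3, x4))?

-1.908

Iteration 1:
  x1 = (7 - (-1)·-1.000 - (4)·0.000 - (-1)·2.000) / (7) = 1.143
  x2 = (5 - (3)·2.000 - (-1)·0.000 - (2)·2.000) / (7) = -0.714
  x3 = (0 - (3)·2.000 - (-1)·-1.000 - (2)·2.000) / (7) = -1.571
  x4 = (9 - (-4)·2.000 - (-3)·-1.000 - (2)·0.000) / (12) = 1.167
Iteration 2:
  x1 = (7 - (-1)·-0.714 - (4)·-1.571 - (-1)·1.167) / (7) = 1.962
  x2 = (5 - (3)·1.143 - (-1)·-1.571 - (2)·1.167) / (7) = -0.333
  x3 = (0 - (3)·1.143 - (-1)·-0.714 - (2)·1.167) / (7) = -0.925
  x4 = (9 - (-4)·1.143 - (-3)·-0.714 - (2)·-1.571) / (12) = 1.214
Residual b − A·x = (-2.153, -1.908, -2.172, 3.131)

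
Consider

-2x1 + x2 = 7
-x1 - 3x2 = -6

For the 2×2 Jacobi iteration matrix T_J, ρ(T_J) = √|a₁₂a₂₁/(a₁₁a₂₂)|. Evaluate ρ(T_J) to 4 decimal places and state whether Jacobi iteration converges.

0.4082

a₁₂a₂₁/(a₁₁a₂₂) = (1)·(-1) / ((-2)·(-3)) = -0.166667
ρ = √|-0.166667| = √0.166667 = 0.4082
ρ < 1, so Jacobi converges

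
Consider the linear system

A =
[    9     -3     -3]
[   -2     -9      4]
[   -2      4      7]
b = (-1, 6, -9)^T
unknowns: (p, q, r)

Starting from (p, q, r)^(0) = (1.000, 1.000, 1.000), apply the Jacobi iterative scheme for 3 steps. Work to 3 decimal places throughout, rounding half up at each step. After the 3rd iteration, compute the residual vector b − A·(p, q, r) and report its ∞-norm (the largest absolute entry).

2.659

Iteration 1:
  p = (-1 - (-3)·1.000 - (-3)·1.000) / (9) = 0.556
  q = (6 - (-2)·1.000 - (4)·1.000) / (-9) = -0.444
  r = (-9 - (-2)·1.000 - (4)·1.000) / (7) = -1.571
Iteration 2:
  p = (-1 - (-3)·-0.444 - (-3)·-1.571) / (9) = -0.783
  q = (6 - (-2)·0.556 - (4)·-1.571) / (-9) = -1.488
  r = (-9 - (-2)·0.556 - (4)·-0.444) / (7) = -0.873
Iteration 3:
  p = (-1 - (-3)·-1.488 - (-3)·-0.873) / (9) = -0.898
  q = (6 - (-2)·-0.783 - (4)·-0.873) / (-9) = -0.881
  r = (-9 - (-2)·-0.783 - (4)·-1.488) / (7) = -0.659
Residual b − A·x = (2.462, -1.089, -2.659); ∞-norm = 2.659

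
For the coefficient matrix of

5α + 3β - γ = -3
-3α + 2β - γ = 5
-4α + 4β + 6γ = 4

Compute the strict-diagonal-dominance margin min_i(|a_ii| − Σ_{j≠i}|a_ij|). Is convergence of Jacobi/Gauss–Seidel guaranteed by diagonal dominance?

row 1: |5| − (3+1) = 1
row 2: |2| − (3+1) = -2
row 3: |6| − (4+4) = -2
minimum over rows = -2 → not strictly diagonally dominant

-2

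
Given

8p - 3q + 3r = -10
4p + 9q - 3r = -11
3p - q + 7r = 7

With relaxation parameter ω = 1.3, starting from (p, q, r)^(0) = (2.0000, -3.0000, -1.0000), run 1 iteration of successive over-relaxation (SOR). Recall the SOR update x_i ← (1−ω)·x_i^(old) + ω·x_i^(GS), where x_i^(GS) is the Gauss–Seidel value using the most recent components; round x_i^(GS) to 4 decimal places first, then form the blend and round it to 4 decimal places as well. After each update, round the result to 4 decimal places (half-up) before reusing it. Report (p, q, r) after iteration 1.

(-3.2000, 0.7267, 3.5178)

Iteration 1:
  p: GS value = (-10 - (-3)·-3.0000 - (3)·-1.0000) / (8) = -2.0000;  p ← (1−ω)·2.0000 + ω·-2.0000 = -3.2000
  q: GS value = (-11 - (4)·-3.2000 - (-3)·-1.0000) / (9) = -0.1333;  q ← (1−ω)·-3.0000 + ω·-0.1333 = 0.7267
  r: GS value = (7 - (3)·-3.2000 - (-1)·0.7267) / (7) = 2.4752;  r ← (1−ω)·-1.0000 + ω·2.4752 = 3.5178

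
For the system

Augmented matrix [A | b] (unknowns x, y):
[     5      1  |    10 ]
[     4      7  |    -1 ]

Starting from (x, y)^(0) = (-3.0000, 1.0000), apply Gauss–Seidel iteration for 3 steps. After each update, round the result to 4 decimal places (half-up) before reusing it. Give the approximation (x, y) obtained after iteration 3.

Iteration 1:
  x = (10 - (1)·1.0000) / (5) = 1.8000
  y = (-1 - (4)·1.8000) / (7) = -1.1714
Iteration 2:
  x = (10 - (1)·-1.1714) / (5) = 2.2343
  y = (-1 - (4)·2.2343) / (7) = -1.4196
Iteration 3:
  x = (10 - (1)·-1.4196) / (5) = 2.2839
  y = (-1 - (4)·2.2839) / (7) = -1.4479

(2.2839, -1.4479)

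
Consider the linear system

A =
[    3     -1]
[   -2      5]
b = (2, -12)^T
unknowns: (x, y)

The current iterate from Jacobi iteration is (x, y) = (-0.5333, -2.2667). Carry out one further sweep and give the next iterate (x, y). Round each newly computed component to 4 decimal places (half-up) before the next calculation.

One sweep:
  x = (2 - (-1)·-2.2667) / (3) = -0.0889
  y = (-12 - (-2)·-0.5333) / (5) = -2.6133

(-0.0889, -2.6133)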